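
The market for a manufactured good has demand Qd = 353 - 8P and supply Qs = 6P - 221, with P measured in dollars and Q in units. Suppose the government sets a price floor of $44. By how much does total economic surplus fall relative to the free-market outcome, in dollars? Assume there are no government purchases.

84

Setting quantity demanded equal to quantity supplied, 353 - 8P = 6P - 221, gives P* = 41 and Q* = 25.
The floor of 44 is above the equilibrium price 41, so it binds.
At P = 44: Qd = 353 - 8·44 = 1 and Qs = 6·44 - 221 = 43.
Quantity traded falls to 1. At Q = 1 the demand price is (353 - 1)/8 = 44 and the supply price is (221 + 1)/6 = 37.
Deadweight loss = ½ · (44 - 37) · (25 - 1) = ½ · 7 · 24 = 84.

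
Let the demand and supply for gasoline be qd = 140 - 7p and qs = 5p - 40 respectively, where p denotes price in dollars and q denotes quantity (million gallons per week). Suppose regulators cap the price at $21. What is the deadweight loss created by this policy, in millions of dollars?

0

In a free market, 140 - 7p = 5p - 40 gives the equilibrium p* = 15, q* = 35.
Since 21 is above p* = 15, the ceiling does not bind and the free-market outcome prevails.
Since the control does not bind, no trades are prevented and deadweight loss is zero.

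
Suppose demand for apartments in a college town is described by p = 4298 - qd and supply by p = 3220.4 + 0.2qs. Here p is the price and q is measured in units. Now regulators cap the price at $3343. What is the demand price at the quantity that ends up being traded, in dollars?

Rearranging demand gives qd = 4298 - p; rearranging supply gives qs = 5p - 16102. Setting quantity demanded equal to quantity supplied, 4298 - p = 5p - 16102, gives p* = 3400 and q* = 898.
Since 3343 < 3400, the ceiling is binding.
At p = 3343: qd = 4298 - 3343 = 955 and qs = 5·3343 - 16102 = 613.
Only 613 units reach the market. On the demand curve, the marginal buyer's willingness to pay at q = 613 is (4298 - 613) = 3685.

3685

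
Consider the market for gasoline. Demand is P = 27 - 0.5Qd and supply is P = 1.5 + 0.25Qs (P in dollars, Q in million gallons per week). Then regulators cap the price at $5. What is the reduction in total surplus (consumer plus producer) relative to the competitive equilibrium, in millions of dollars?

Rearranging demand gives Qd = 54 - 2P; rearranging supply gives Qs = 4P - 6. Setting quantity demanded equal to quantity supplied, 54 - 2P = 4P - 6, gives P* = 10 and Q* = 34.
The ceiling of 5 is below the equilibrium price 10, so it binds.
At P = 5: Qd = 54 - 2·5 = 44 and Qs = 4·5 - 6 = 14.
Quantity traded falls to 14. At Q = 14 the demand price is (54 - 14)/2 = 20 and the supply price is (6 + 14)/4 = 5.
Deadweight loss = ½ · (20 - 5) · (34 - 14) = ½ · 15 · 20 = 150.

150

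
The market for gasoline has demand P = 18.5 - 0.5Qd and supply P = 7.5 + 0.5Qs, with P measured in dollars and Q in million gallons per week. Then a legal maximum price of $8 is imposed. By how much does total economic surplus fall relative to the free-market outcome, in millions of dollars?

Rearranging demand gives Qd = 37 - 2P; rearranging supply gives Qs = 2P - 15. Without the control the market clears where 37 - 2P = 2P - 15, i.e. P* = 13 and Q* = 11.
Because the ceiling (8) lies below the market-clearing price, it is binding.
At P = 8: Qd = 37 - 2·8 = 21 and Qs = 2·8 - 15 = 1.
Quantity traded falls to 1. At Q = 1 the demand price is (37 - 1)/2 = 18 and the supply price is (15 + 1)/2 = 8.
Deadweight loss = ½ · (18 - 8) · (11 - 1) = ½ · 10 · 10 = 50.

50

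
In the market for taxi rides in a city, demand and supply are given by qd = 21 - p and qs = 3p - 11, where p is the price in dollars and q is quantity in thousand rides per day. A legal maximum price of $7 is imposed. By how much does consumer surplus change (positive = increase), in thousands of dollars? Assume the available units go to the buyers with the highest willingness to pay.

In a free market, 21 - p = 3p - 11 gives the equilibrium p* = 8, q* = 13.
The ceiling of 7 is below the equilibrium price 8, so it binds.
At p = 7: qd = 21 - 7 = 14 and qs = 3·7 - 11 = 10.
Consumer surplus without the control is ½ · (21 - 8) · 13 = 84.5.
With the ceiling, 10 units are sold at 7 (assume they go to the highest-value buyers). The demand price at q = 10 is 11, so CS = ½ · [(21 - 7) + (11 - 7)] · 10 = 90.
Change in consumer surplus = 90 - 84.5 = 5.5.

5.5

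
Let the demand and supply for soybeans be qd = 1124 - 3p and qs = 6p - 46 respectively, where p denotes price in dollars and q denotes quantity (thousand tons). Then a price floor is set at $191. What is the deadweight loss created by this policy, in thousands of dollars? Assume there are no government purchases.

8372.25

Setting quantity demanded equal to quantity supplied, 1124 - 3p = 6p - 46, gives p* = 130 and q* = 734.
Because the floor (191) lies above the market-clearing price, it is binding.
At p = 191: qd = 1124 - 3·191 = 551 and qs = 6·191 - 46 = 1100.
Quantity traded falls to 551. At q = 551 the demand price is (1124 - 551)/3 = 191 and the supply price is (46 + 551)/6 = 99.5.
Deadweight loss = ½ · (191 - 99.5) · (734 - 551) = ½ · 91.5 · 183 = 8372.25.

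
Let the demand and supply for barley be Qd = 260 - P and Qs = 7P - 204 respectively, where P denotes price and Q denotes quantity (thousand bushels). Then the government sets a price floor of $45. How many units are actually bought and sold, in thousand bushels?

Without the control the market clears where 260 - P = 7P - 204, i.e. P* = 58 and Q* = 202.
Since 45 is below P* = 58, the floor does not bind and the free-market outcome prevails.

202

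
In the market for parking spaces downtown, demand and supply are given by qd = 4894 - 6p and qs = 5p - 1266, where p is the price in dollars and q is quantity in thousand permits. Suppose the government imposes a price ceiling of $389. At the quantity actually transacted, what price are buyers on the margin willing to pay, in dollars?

702.5

Without the control the market clears where 4894 - 6p = 5p - 1266, i.e. p* = 560 and q* = 1534.
Because the ceiling (389) lies below the market-clearing price, it is binding.
At p = 389: qd = 4894 - 6·389 = 2560 and qs = 5·389 - 1266 = 679.
Only 679 units reach the market. On the demand curve, the marginal buyer's willingness to pay at q = 679 is (4894 - 679)/6 = 702.5.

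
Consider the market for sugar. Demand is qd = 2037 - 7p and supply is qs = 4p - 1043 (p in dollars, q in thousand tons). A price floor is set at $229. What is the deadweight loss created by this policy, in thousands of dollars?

Without the control the market clears where 2037 - 7p = 4p - 1043, i.e. p* = 280 and q* = 77.
The floor of 229 is below the equilibrium price 280, so it is not binding; the market clears at p* = 280, q* = 77.
Since the control does not bind, no trades are prevented and deadweight loss is zero.

0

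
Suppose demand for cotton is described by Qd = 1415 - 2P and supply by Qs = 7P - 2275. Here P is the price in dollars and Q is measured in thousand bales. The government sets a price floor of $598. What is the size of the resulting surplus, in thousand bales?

1692

Without the control the market clears where 1415 - 2P = 7P - 2275, i.e. P* = 410 and Q* = 595.
Because the floor (598) lies above the market-clearing price, it is binding.
At P = 598: Qd = 1415 - 2·598 = 219 and Qs = 7·598 - 2275 = 1911.
Surplus = Qs - Qd = 1911 - 219 = 1692.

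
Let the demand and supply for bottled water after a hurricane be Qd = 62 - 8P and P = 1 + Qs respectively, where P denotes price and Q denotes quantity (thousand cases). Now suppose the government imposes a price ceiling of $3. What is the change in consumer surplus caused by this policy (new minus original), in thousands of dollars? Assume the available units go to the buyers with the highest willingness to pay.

Rearranging supply gives Qs = P - 1. Equilibrium: 62 - 8P = P - 1, so 63 = 9P and P* = 7, Q* = 6.
Since 3 < 7, the ceiling is binding.
At P = 3: Qd = 62 - 8·3 = 38 and Qs = 3 - 1 = 2.
Consumer surplus without the control is ½ · (7.75 - 7) · 6 = 2.25.
With the ceiling, 2 units are sold at 3 (assume they go to the highest-value buyers). The demand price at Q = 2 is 7.5, so CS = ½ · [(7.75 - 3) + (7.5 - 3)] · 2 = 9.25.
Change in consumer surplus = 9.25 - 2.25 = 7.

7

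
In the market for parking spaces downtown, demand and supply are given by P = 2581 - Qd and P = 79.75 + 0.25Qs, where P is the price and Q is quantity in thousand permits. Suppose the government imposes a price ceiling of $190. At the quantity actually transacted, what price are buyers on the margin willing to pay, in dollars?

Rearranging demand gives Qd = 2581 - P; rearranging supply gives Qs = 4P - 319. Equilibrium: 2581 - P = 4P - 319, so 2900 = 5P and P* = 580, Q* = 2001.
Because the ceiling (190) lies below the market-clearing price, it is binding.
At P = 190: Qd = 2581 - 190 = 2391 and Qs = 4·190 - 319 = 441.
Only 441 units reach the market. On the demand curve, the marginal buyer's willingness to pay at Q = 441 is (2581 - 441) = 2140.

2140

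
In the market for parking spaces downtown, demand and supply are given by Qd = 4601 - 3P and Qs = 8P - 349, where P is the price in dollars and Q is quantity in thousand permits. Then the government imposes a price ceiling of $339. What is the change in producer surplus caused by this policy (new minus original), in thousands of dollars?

Without the control the market clears where 4601 - 3P = 8P - 349, i.e. P* = 450 and Q* = 3251.
Because the ceiling (339) lies below the market-clearing price, it is binding.
At P = 339: Qd = 4601 - 3·339 = 3584 and Qs = 8·339 - 349 = 2363.
Producer surplus without the control is ½ · (450 - 43.625) · 3251 = 660562.5625.
With the ceiling, producers sell 2363 units at 339, so PS = ½ · (339 - 43.625) · 2363 = 348985.5625.
Change in producer surplus = 348985.5625 - 660562.5625 = -311577.

-311577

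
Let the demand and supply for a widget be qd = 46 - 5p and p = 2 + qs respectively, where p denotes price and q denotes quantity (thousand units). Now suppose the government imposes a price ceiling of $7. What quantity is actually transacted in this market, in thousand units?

5

Rearranging supply gives qs = p - 2. Setting quantity demanded equal to quantity supplied, 46 - 5p = p - 2, gives p* = 8 and q* = 6.
Since 7 < 8, the ceiling is binding.
At p = 7: qd = 46 - 5·7 = 11 and qs = 7 - 2 = 5.
The quantity actually transacted is the short side, supply: 5.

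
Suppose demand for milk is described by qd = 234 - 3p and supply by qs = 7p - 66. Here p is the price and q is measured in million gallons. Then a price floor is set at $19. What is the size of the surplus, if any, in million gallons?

0

In a free market, 234 - 3p = 7p - 66 gives the equilibrium p* = 30, q* = 144.
Since 19 is below p* = 30, the floor does not bind and the free-market outcome prevails.
Since the control does not bind, there is no surplus.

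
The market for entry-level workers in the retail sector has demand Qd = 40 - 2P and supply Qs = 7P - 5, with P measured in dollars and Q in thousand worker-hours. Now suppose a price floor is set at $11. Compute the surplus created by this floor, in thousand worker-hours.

Without the control the market clears where 40 - 2P = 7P - 5, i.e. P* = 5 and Q* = 30.
The floor of 11 is above the equilibrium price 5, so it binds.
At P = 11: Qd = 40 - 2·11 = 18 and Qs = 7·11 - 5 = 72.
Surplus = Qs - Qd = 72 - 18 = 54.

54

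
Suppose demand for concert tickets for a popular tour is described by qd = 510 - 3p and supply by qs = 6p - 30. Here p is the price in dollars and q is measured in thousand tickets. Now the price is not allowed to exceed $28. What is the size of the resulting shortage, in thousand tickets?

288

In a free market, 510 - 3p = 6p - 30 gives the equilibrium p* = 60, q* = 330.
Since 28 < 60, the ceiling is binding.
At p = 28: qd = 510 - 3·28 = 426 and qs = 6·28 - 30 = 138.
Shortage = qd - qs = 426 - 138 = 288.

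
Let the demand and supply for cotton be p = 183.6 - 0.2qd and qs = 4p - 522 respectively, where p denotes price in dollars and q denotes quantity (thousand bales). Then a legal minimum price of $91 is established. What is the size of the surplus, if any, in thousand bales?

0

Rearranging demand gives qd = 918 - 5p. Without the control the market clears where 918 - 5p = 4p - 522, i.e. p* = 160 and q* = 118.
The floor of 91 is below the equilibrium price 160, so it is not binding; the market clears at p* = 160, q* = 118.
Since the control does not bind, there is no surplus.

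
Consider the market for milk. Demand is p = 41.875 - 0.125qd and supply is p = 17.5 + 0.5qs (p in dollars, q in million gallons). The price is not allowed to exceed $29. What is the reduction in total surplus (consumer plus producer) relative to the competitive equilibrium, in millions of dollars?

80

Rearranging demand gives qd = 335 - 8p; rearranging supply gives qs = 2p - 35. Without the control the market clears where 335 - 8p = 2p - 35, i.e. p* = 37 and q* = 39.
Because the ceiling (29) lies below the market-clearing price, it is binding.
At p = 29: qd = 335 - 8·29 = 103 and qs = 2·29 - 35 = 23.
Quantity traded falls to 23. At q = 23 the demand price is (335 - 23)/8 = 39 and the supply price is (35 + 23)/2 = 29.
Deadweight loss = ½ · (39 - 29) · (39 - 23) = ½ · 10 · 16 = 80.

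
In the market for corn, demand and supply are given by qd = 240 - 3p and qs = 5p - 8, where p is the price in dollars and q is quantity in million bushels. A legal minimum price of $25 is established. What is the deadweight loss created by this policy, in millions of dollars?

0

In a free market, 240 - 3p = 5p - 8 gives the equilibrium p* = 31, q* = 147.
The floor of 25 is below the equilibrium price 31, so it is not binding; the market clears at p* = 31, q* = 147.
Since the control does not bind, no trades are prevented and deadweight loss is zero.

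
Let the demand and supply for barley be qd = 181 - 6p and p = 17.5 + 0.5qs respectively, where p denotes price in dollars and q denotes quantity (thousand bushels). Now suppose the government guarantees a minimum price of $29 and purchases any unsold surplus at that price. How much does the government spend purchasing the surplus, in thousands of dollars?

Rearranging supply gives qs = 2p - 35. Equilibrium: 181 - 6p = 2p - 35, so 216 = 8p and p* = 27, q* = 19.
The floor of 29 is above the equilibrium price 27, so it binds.
At p = 29: qd = 181 - 6·29 = 7 and qs = 2·29 - 35 = 23.
Surplus = qs - qd = 16.
Government expenditure = surplus × support price = 16 × 29 = 464.

464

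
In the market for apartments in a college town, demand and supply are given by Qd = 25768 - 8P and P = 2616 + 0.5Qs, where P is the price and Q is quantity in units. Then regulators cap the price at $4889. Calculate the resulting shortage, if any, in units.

Rearranging supply gives Qs = 2P - 5232. Without the control the market clears where 25768 - 8P = 2P - 5232, i.e. P* = 3100 and Q* = 968.
The ceiling of 4889 is above the equilibrium price 3100, so it is not binding; the market clears at P* = 3100, Q* = 968.
Since the control does not bind, there is no shortage.

0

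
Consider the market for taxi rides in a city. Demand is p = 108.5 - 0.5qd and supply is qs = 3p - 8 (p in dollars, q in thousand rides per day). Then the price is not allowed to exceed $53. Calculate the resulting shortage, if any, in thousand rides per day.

Rearranging demand gives qd = 217 - 2p. Without the control the market clears where 217 - 2p = 3p - 8, i.e. p* = 45 and q* = 127.
Since 53 is above p* = 45, the ceiling does not bind and the free-market outcome prevails.
Since the control does not bind, there is no shortage.

0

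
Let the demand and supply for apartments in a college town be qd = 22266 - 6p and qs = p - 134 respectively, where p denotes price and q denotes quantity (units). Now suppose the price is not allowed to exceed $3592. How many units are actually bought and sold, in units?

3066

Equilibrium: 22266 - 6p = p - 134, so 22400 = 7p and p* = 3200, q* = 3066.
Since 3592 is above p* = 3200, the ceiling does not bind and the free-market outcome prevails.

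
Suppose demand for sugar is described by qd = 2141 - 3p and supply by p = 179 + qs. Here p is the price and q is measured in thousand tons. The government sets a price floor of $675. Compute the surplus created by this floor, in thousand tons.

Rearranging supply gives qs = p - 179. Equilibrium: 2141 - 3p = p - 179, so 2320 = 4p and p* = 580, q* = 401.
Since 675 > 580, the floor is binding.
At p = 675: qd = 2141 - 3·675 = 116 and qs = 675 - 179 = 496.
Surplus = qs - qd = 496 - 116 = 380.

380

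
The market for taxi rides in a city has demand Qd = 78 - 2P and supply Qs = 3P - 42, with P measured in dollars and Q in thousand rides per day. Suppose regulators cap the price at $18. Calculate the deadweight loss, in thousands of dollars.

In a free market, 78 - 2P = 3P - 42 gives the equilibrium P* = 24, Q* = 30.
The ceiling of 18 is below the equilibrium price 24, so it binds.
At P = 18: Qd = 78 - 2·18 = 42 and Qs = 3·18 - 42 = 12.
Quantity traded falls to 12. At Q = 12 the demand price is (78 - 12)/2 = 33 and the supply price is (42 + 12)/3 = 18.
Deadweight loss = ½ · (33 - 18) · (30 - 12) = ½ · 15 · 18 = 135.

135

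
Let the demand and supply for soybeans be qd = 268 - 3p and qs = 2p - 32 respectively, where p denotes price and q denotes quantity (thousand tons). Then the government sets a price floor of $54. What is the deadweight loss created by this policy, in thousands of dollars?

Setting quantity demanded equal to quantity supplied, 268 - 3p = 2p - 32, gives p* = 60 and q* = 88.
Since 54 is below p* = 60, the floor does not bind and the free-market outcome prevails.
Since the control does not bind, no trades are prevented and deadweight loss is zero.

0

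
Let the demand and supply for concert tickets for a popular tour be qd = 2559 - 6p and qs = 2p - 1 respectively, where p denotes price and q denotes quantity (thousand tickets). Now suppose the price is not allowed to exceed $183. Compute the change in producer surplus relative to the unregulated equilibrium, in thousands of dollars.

-68774

Without the control the market clears where 2559 - 6p = 2p - 1, i.e. p* = 320 and q* = 639.
Since 183 < 320, the ceiling is binding.
At p = 183: qd = 2559 - 6·183 = 1461 and qs = 2·183 - 1 = 365.
Producer surplus without the control is ½ · (320 - 0.5) · 639 = 102080.25.
With the ceiling, producers sell 365 units at 183, so PS = ½ · (183 - 0.5) · 365 = 33306.25.
Change in producer surplus = 33306.25 - 102080.25 = -68774.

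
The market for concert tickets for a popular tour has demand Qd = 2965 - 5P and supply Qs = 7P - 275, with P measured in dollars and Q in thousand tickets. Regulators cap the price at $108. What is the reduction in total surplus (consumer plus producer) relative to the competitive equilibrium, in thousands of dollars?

Without the control the market clears where 2965 - 5P = 7P - 275, i.e. P* = 270 and Q* = 1615.
Since 108 < 270, the ceiling is binding.
At P = 108: Qd = 2965 - 5·108 = 2425 and Qs = 7·108 - 275 = 481.
Quantity traded falls to 481. At Q = 481 the demand price is (2965 - 481)/5 = 496.8 and the supply price is (275 + 481)/7 = 108.
Deadweight loss = ½ · (496.8 - 108) · (1615 - 481) = ½ · 388.8 · 1134 = 220449.6.

220449.6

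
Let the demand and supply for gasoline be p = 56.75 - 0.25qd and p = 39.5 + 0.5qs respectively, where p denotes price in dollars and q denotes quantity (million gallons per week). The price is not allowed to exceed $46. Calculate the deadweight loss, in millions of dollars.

Rearranging demand gives qd = 227 - 4p; rearranging supply gives qs = 2p - 79. Without the control the market clears where 227 - 4p = 2p - 79, i.e. p* = 51 and q* = 23.
Since 46 < 51, the ceiling is binding.
At p = 46: qd = 227 - 4·46 = 43 and qs = 2·46 - 79 = 13.
Quantity traded falls to 13. At q = 13 the demand price is (227 - 13)/4 = 53.5 and the supply price is (79 + 13)/2 = 46.
Deadweight loss = ½ · (53.5 - 46) · (23 - 13) = ½ · 7.5 · 10 = 37.5.

37.5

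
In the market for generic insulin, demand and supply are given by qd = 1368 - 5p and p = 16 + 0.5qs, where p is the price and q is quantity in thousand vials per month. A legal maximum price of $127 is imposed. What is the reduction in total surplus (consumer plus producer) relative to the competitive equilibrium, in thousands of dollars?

Rearranging supply gives qs = 2p - 32. In a free market, 1368 - 5p = 2p - 32 gives the equilibrium p* = 200, q* = 368.
Because the ceiling (127) lies below the market-clearing price, it is binding.
At p = 127: qd = 1368 - 5·127 = 733 and qs = 2·127 - 32 = 222.
Quantity traded falls to 222. At q = 222 the demand price is (1368 - 222)/5 = 229.2 and the supply price is (32 + 222)/2 = 127.
Deadweight loss = ½ · (229.2 - 127) · (368 - 222) = ½ · 102.2 · 146 = 7460.6.

7460.6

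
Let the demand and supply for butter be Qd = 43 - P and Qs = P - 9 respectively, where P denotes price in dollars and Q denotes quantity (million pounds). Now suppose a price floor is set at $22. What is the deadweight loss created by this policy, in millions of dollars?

0

Setting quantity demanded equal to quantity supplied, 43 - P = P - 9, gives P* = 26 and Q* = 17.
The floor of 22 is below the equilibrium price 26, so it is not binding; the market clears at P* = 26, Q* = 17.
Since the control does not bind, no trades are prevented and deadweight loss is zero.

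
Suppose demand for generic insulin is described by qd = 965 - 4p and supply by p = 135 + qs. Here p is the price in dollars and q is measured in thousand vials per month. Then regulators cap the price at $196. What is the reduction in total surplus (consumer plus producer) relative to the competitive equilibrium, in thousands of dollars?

Rearranging supply gives qs = p - 135. In a free market, 965 - 4p = p - 135 gives the equilibrium p* = 220, q* = 85.
Because the ceiling (196) lies below the market-clearing price, it is binding.
At p = 196: qd = 965 - 4·196 = 181 and qs = 196 - 135 = 61.
Quantity traded falls to 61. At q = 61 the demand price is (965 - 61)/4 = 226 and the supply price is 135 + 61 = 196.
Deadweight loss = ½ · (226 - 196) · (85 - 61) = ½ · 30 · 24 = 360.

360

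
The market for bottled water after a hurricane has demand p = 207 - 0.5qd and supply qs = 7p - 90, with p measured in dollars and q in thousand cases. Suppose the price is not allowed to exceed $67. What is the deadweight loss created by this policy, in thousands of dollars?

0

Rearranging demand gives qd = 414 - 2p. Equilibrium: 414 - 2p = 7p - 90, so 504 = 9p and p* = 56, q* = 302.
Since 67 is above p* = 56, the ceiling does not bind and the free-market outcome prevails.
Since the control does not bind, no trades are prevented and deadweight loss is zero.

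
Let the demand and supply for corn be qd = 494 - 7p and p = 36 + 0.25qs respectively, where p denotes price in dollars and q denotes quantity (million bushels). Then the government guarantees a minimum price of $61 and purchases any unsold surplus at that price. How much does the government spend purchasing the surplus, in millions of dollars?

2013

Rearranging supply gives qs = 4p - 144. In a free market, 494 - 7p = 4p - 144 gives the equilibrium p* = 58, q* = 88.
Because the floor (61) lies above the market-clearing price, it is binding.
At p = 61: qd = 494 - 7·61 = 67 and qs = 4·61 - 144 = 100.
Surplus = qs - qd = 33.
Government expenditure = surplus × support price = 33 × 61 = 2013.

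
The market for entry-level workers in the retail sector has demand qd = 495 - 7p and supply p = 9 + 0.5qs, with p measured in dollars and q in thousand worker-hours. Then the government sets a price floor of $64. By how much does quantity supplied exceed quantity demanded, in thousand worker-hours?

Rearranging supply gives qs = 2p - 18. Setting quantity demanded equal to quantity supplied, 495 - 7p = 2p - 18, gives p* = 57 and q* = 96.
Since 64 > 57, the floor is binding.
At p = 64: qd = 495 - 7·64 = 47 and qs = 2·64 - 18 = 110.
Surplus = qs - qd = 110 - 47 = 63.

63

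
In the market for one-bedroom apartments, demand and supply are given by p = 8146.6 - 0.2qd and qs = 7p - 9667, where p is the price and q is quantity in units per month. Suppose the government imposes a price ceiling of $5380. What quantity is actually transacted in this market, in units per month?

19733

Rearranging demand gives qd = 40733 - 5p. In a free market, 40733 - 5p = 7p - 9667 gives the equilibrium p* = 4200, q* = 19733.
Since 5380 is above p* = 4200, the ceiling does not bind and the free-market outcome prevails.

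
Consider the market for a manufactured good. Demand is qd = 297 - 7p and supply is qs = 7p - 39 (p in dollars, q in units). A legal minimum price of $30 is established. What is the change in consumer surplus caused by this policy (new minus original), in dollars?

-648

In a free market, 297 - 7p = 7p - 39 gives the equilibrium p* = 24, q* = 129.
The floor of 30 is above the equilibrium price 24, so it binds.
At p = 30: qd = 297 - 7·30 = 87 and qs = 7·30 - 39 = 171.
Consumer surplus without the control is ½ · (297/7 - 24) · 129 = 16641/14.
With the floor, consumers buy 87 units at 30, so CS = ½ · (297/7 - 30) · 87 = 7569/14.
Change in consumer surplus = 7569/14 - 16641/14 = -648.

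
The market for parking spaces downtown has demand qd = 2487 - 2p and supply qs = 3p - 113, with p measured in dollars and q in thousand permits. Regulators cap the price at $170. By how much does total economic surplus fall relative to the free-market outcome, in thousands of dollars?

459375

Without the control the market clears where 2487 - 2p = 3p - 113, i.e. p* = 520 and q* = 1447.
Because the ceiling (170) lies below the market-clearing price, it is binding.
At p = 170: qd = 2487 - 2·170 = 2147 and qs = 3·170 - 113 = 397.
Quantity traded falls to 397. At q = 397 the demand price is (2487 - 397)/2 = 1045 and the supply price is (113 + 397)/3 = 170.
Deadweight loss = ½ · (1045 - 170) · (1447 - 397) = ½ · 875 · 1050 = 459375.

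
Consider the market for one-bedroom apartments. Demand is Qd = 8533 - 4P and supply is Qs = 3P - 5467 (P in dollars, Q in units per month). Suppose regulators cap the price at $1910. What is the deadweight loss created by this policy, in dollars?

In a free market, 8533 - 4P = 3P - 5467 gives the equilibrium P* = 2000, Q* = 533.
Since 1910 < 2000, the ceiling is binding.
At P = 1910: Qd = 8533 - 4·1910 = 893 and Qs = 3·1910 - 5467 = 263.
Quantity traded falls to 263. At Q = 263 the demand price is (8533 - 263)/4 = 2067.5 and the supply price is (5467 + 263)/3 = 1910.
Deadweight loss = ½ · (2067.5 - 1910) · (533 - 263) = ½ · 157.5 · 270 = 21262.5.

21262.5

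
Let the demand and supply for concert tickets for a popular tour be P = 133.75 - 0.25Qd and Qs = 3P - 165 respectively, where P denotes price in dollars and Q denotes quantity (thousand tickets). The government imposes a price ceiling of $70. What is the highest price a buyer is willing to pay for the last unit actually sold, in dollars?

Rearranging demand gives Qd = 535 - 4P. In a free market, 535 - 4P = 3P - 165 gives the equilibrium P* = 100, Q* = 135.
Since 70 < 100, the ceiling is binding.
At P = 70: Qd = 535 - 4·70 = 255 and Qs = 3·70 - 165 = 45.
Only 45 units reach the market. On the demand curve, the marginal buyer's willingness to pay at Q = 45 is (535 - 45)/4 = 122.5.

122.5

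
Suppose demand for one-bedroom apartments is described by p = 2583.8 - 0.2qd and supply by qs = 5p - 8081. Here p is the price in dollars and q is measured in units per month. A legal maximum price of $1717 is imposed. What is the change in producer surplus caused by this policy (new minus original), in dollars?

Rearranging demand gives qd = 12919 - 5p. Equilibrium: 12919 - 5p = 5p - 8081, so 21000 = 10p and p* = 2100, q* = 2419.
Because the ceiling (1717) lies below the market-clearing price, it is binding.
At p = 1717: qd = 12919 - 5·1717 = 4334 and qs = 5·1717 - 8081 = 504.
Producer surplus without the control is ½ · (2100 - 1616.2) · 2419 = 585156.1.
With the ceiling, producers sell 504 units at 1717, so PS = ½ · (1717 - 1616.2) · 504 = 25401.6.
Change in producer surplus = 25401.6 - 585156.1 = -559754.5.

-559754.5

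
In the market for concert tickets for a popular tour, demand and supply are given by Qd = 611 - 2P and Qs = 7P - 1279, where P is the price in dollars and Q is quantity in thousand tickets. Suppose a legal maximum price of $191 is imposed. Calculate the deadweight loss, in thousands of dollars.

5685.75

Equilibrium: 611 - 2P = 7P - 1279, so 1890 = 9P and P* = 210, Q* = 191.
The ceiling of 191 is below the equilibrium price 210, so it binds.
At P = 191: Qd = 611 - 2·191 = 229 and Qs = 7·191 - 1279 = 58.
Quantity traded falls to 58. At Q = 58 the demand price is (611 - 58)/2 = 276.5 and the supply price is (1279 + 58)/7 = 191.
Deadweight loss = ½ · (276.5 - 191) · (191 - 58) = ½ · 85.5 · 133 = 5685.75.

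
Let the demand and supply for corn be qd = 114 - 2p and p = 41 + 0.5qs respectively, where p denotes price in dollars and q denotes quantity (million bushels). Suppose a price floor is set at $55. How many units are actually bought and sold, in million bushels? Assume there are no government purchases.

Rearranging supply gives qs = 2p - 82. Equilibrium: 114 - 2p = 2p - 82, so 196 = 4p and p* = 49, q* = 16.
Because the floor (55) lies above the market-clearing price, it is binding.
At p = 55: qd = 114 - 2·55 = 4 and qs = 2·55 - 82 = 28.
The quantity actually transacted is the short side, demand: 4.

4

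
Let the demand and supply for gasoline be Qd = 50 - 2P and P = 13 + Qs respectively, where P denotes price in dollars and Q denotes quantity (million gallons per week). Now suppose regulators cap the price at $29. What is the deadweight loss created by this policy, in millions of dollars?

Rearranging supply gives Qs = P - 13. In a free market, 50 - 2P = P - 13 gives the equilibrium P* = 21, Q* = 8.
The ceiling of 29 is above the equilibrium price 21, so it is not binding; the market clears at P* = 21, Q* = 8.
Since the control does not bind, no trades are prevented and deadweight loss is zero.

0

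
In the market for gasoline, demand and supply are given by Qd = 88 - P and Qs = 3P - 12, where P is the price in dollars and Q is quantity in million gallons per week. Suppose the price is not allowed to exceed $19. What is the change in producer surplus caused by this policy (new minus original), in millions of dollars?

-324

Without the control the market clears where 88 - P = 3P - 12, i.e. P* = 25 and Q* = 63.
Since 19 < 25, the ceiling is binding.
At P = 19: Qd = 88 - 19 = 69 and Qs = 3·19 - 12 = 45.
Producer surplus without the control is ½ · (25 - 4) · 63 = 661.5.
With the ceiling, producers sell 45 units at 19, so PS = ½ · (19 - 4) · 45 = 337.5.
Change in producer surplus = 337.5 - 661.5 = -324.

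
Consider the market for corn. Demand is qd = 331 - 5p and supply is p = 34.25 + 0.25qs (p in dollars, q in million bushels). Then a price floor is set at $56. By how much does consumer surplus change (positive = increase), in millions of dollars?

Rearranging supply gives qs = 4p - 137. In a free market, 331 - 5p = 4p - 137 gives the equilibrium p* = 52, q* = 71.
The floor of 56 is above the equilibrium price 52, so it binds.
At p = 56: qd = 331 - 5·56 = 51 and qs = 4·56 - 137 = 87.
Consumer surplus without the control is ½ · (66.2 - 52) · 71 = 504.1.
With the floor, consumers buy 51 units at 56, so CS = ½ · (66.2 - 56) · 51 = 260.1.
Change in consumer surplus = 260.1 - 504.1 = -244.

-244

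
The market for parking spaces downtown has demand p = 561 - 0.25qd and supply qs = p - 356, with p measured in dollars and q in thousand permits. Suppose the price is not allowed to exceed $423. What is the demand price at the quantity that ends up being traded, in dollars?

Rearranging demand gives qd = 2244 - 4p. Equilibrium: 2244 - 4p = p - 356, so 2600 = 5p and p* = 520, q* = 164.
The ceiling of 423 is below the equilibrium price 520, so it binds.
At p = 423: qd = 2244 - 4·423 = 552 and qs = 423 - 356 = 67.
Only 67 units reach the market. On the demand curve, the marginal buyer's willingness to pay at q = 67 is (2244 - 67)/4 = 544.25.

544.25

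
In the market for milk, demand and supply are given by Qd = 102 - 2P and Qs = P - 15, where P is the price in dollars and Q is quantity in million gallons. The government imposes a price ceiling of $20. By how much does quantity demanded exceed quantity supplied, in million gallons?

57

Setting quantity demanded equal to quantity supplied, 102 - 2P = P - 15, gives P* = 39 and Q* = 24.
Because the ceiling (20) lies below the market-clearing price, it is binding.
At P = 20: Qd = 102 - 2·20 = 62 and Qs = 20 - 15 = 5.
Shortage = Qd - Qs = 62 - 5 = 57.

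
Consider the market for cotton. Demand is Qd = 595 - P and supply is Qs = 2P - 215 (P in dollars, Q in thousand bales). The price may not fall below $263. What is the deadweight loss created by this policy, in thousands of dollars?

Without the control the market clears where 595 - P = 2P - 215, i.e. P* = 270 and Q* = 325.
The floor of 263 is below the equilibrium price 270, so it is not binding; the market clears at P* = 270, Q* = 325.
Since the control does not bind, no trades are prevented and deadweight loss is zero.

0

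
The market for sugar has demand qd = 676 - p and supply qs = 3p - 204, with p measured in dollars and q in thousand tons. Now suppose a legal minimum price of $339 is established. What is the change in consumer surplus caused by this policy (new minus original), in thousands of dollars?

Without the control the market clears where 676 - p = 3p - 204, i.e. p* = 220 and q* = 456.
Because the floor (339) lies above the market-clearing price, it is binding.
At p = 339: qd = 676 - 339 = 337 and qs = 3·339 - 204 = 813.
Consumer surplus without the control is ½ · (676 - 220) · 456 = 103968.
With the floor, consumers buy 337 units at 339, so CS = ½ · (676 - 339) · 337 = 56784.5.
Change in consumer surplus = 56784.5 - 103968 = -47183.5.

-47183.5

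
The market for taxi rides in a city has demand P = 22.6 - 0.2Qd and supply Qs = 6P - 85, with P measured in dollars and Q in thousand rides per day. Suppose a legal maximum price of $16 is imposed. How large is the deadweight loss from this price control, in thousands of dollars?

Rearranging demand gives Qd = 113 - 5P. Setting quantity demanded equal to quantity supplied, 113 - 5P = 6P - 85, gives P* = 18 and Q* = 23.
Since 16 < 18, the ceiling is binding.
At P = 16: Qd = 113 - 5·16 = 33 and Qs = 6·16 - 85 = 11.
Quantity traded falls to 11. At Q = 11 the demand price is (113 - 11)/5 = 20.4 and the supply price is (85 + 11)/6 = 16.
Deadweight loss = ½ · (20.4 - 16) · (23 - 11) = ½ · 4.4 · 12 = 26.4.

26.4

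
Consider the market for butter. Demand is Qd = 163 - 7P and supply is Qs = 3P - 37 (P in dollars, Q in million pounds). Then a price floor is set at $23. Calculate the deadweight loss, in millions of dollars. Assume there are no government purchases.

In a free market, 163 - 7P = 3P - 37 gives the equilibrium P* = 20, Q* = 23.
The floor of 23 is above the equilibrium price 20, so it binds.
At P = 23: Qd = 163 - 7·23 = 2 and Qs = 3·23 - 37 = 32.
Quantity traded falls to 2. At Q = 2 the demand price is (163 - 2)/7 = 23 and the supply price is (37 + 2)/3 = 13.
Deadweight loss = ½ · (23 - 13) · (23 - 2) = ½ · 10 · 21 = 105.

105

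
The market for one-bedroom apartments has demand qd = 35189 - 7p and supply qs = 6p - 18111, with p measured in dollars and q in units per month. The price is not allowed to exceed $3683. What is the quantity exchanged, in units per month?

Setting quantity demanded equal to quantity supplied, 35189 - 7p = 6p - 18111, gives p* = 4100 and q* = 6489.
Since 3683 < 4100, the ceiling is binding.
At p = 3683: qd = 35189 - 7·3683 = 9408 and qs = 6·3683 - 18111 = 3987.
The quantity actually transacted is the short side, supply: 3987.

3987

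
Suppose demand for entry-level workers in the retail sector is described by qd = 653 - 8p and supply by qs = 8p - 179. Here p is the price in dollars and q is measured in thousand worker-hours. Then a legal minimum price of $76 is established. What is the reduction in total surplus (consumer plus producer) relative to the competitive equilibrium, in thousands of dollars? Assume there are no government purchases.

In a free market, 653 - 8p = 8p - 179 gives the equilibrium p* = 52, q* = 237.
The floor of 76 is above the equilibrium price 52, so it binds.
At p = 76: qd = 653 - 8·76 = 45 and qs = 8·76 - 179 = 429.
Quantity traded falls to 45. At q = 45 the demand price is (653 - 45)/8 = 76 and the supply price is (179 + 45)/8 = 28.
Deadweight loss = ½ · (76 - 28) · (237 - 45) = ½ · 48 · 192 = 4608.

4608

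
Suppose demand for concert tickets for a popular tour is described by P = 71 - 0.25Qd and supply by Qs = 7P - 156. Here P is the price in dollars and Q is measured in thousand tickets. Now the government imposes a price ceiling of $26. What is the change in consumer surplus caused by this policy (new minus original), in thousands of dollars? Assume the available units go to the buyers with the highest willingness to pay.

-836.5

Rearranging demand gives Qd = 284 - 4P. Equilibrium: 284 - 4P = 7P - 156, so 440 = 11P and P* = 40, Q* = 124.
Since 26 < 40, the ceiling is binding.
At P = 26: Qd = 284 - 4·26 = 180 and Qs = 7·26 - 156 = 26.
Consumer surplus without the control is ½ · (71 - 40) · 124 = 1922.
With the ceiling, 26 units are sold at 26 (assume they go to the highest-value buyers). The demand price at Q = 26 is 64.5, so CS = ½ · [(71 - 26) + (64.5 - 26)] · 26 = 1085.5.
Change in consumer surplus = 1085.5 - 1922 = -836.5.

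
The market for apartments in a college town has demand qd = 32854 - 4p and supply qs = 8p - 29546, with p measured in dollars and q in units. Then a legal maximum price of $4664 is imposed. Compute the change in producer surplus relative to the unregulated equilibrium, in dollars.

-5311760

Without the control the market clears where 32854 - 4p = 8p - 29546, i.e. p* = 5200 and q* = 12054.
Because the ceiling (4664) lies below the market-clearing price, it is binding.
At p = 4664: qd = 32854 - 4·4664 = 14198 and qs = 8·4664 - 29546 = 7766.
Producer surplus without the control is ½ · (5200 - 3693.25) · 12054 = 9081182.25.
With the ceiling, producers sell 7766 units at 4664, so PS = ½ · (4664 - 3693.25) · 7766 = 3769422.25.
Change in producer surplus = 3769422.25 - 9081182.25 = -5311760.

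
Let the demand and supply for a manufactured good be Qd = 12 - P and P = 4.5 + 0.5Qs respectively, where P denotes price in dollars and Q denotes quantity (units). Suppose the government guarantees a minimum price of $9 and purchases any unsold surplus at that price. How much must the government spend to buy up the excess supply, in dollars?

54

Rearranging supply gives Qs = 2P - 9. In a free market, 12 - P = 2P - 9 gives the equilibrium P* = 7, Q* = 5.
The floor of 9 is above the equilibrium price 7, so it binds.
At P = 9: Qd = 12 - 9 = 3 and Qs = 2·9 - 9 = 9.
Surplus = Qs - Qd = 6.
Government expenditure = surplus × support price = 6 × 9 = 54.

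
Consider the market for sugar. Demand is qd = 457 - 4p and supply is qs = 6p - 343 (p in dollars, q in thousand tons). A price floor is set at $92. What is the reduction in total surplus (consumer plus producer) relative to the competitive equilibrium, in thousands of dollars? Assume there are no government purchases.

480

Setting quantity demanded equal to quantity supplied, 457 - 4p = 6p - 343, gives p* = 80 and q* = 137.
The floor of 92 is above the equilibrium price 80, so it binds.
At p = 92: qd = 457 - 4·92 = 89 and qs = 6·92 - 343 = 209.
Quantity traded falls to 89. At q = 89 the demand price is (457 - 89)/4 = 92 and the supply price is (343 + 89)/6 = 72.
Deadweight loss = ½ · (92 - 72) · (137 - 89) = ½ · 20 · 48 = 480.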